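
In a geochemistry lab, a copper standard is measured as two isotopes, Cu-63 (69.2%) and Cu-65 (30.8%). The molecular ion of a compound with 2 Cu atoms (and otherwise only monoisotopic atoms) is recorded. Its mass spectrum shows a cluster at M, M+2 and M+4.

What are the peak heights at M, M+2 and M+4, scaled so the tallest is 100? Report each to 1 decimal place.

100.0 : 89.0 : 19.8

Expanding (0.692 + 0.308)^2:
P(M) = 0.692^2 = 0.478864
P(M+2) = 2 × 0.692^1 × 0.308^1 = 0.426272
P(M+4) = 0.308^2 = 0.094864
The M peak is largest (0.478864); scaling to 100 gives 100.0 : 89.0 : 19.8.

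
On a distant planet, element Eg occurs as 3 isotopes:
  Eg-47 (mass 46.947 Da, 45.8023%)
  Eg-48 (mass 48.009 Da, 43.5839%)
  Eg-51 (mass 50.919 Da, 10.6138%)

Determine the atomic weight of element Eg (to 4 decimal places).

47.8314 Da

Ar = Σ fᵢ·mᵢ = 0.458023 × 46.947 + 0.435839 × 48.009 + 0.106138 × 50.919
= 21.50281 + 20.92419 + 5.40444 = 47.83144 Da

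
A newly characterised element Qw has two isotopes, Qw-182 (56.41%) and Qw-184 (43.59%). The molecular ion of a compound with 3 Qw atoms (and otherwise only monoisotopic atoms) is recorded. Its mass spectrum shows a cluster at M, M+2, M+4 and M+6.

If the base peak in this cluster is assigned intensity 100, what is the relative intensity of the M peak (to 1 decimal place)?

(0.5641 + 0.4359)^3 gives M 0.1795, M+2 0.4161, M+4 0.3216, M+6 0.0828; the largest is M+2.
P(M+2) = C(3,1) × 0.5641^2 × 0.4359^1 = 3 × 0.31820881 × 0.4359 = 0.416122 (base)
P(M) = C(3,0) × 0.5641^3 × 0.4359^0 = 1 × 0.17950159 × 1.0000 = 0.179502
Relative intensity = 0.179502 / 0.416122 × 100 = 43.1

43.1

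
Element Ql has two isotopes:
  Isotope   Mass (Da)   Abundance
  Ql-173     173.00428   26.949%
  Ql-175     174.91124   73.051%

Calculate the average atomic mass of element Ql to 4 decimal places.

Ar = Σ fᵢ·mᵢ = 0.26949 × 173.00428 + 0.73051 × 174.91124
= 46.622923 + 127.774410 = 174.397333 Da

174.3973 Da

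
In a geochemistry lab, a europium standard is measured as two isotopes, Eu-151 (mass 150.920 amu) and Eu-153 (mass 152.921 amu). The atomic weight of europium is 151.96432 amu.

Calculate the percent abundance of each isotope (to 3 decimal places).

Eu-151: 47.810%, Eu-153: 52.190%

Let x be the fractional abundance of Eu-151; then Eu-153 has abundance 1 − x.
150.920·x + 152.921·(1 − x) = 151.96432
(150.920 − 152.921)·x = 151.96432 − 152.921
x = -0.95668 / -2.001 = 0.47810 → 47.810% Eu-151, 52.190% Eu-153.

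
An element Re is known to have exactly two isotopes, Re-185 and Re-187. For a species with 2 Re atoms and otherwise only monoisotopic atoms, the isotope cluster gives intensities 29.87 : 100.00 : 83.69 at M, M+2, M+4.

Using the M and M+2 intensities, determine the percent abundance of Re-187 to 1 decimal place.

Let p = fractional abundance of Re-185. I(M+2)/I(M) = [C(2,1)·p^1·(1−p)] / p^2 = 2·(1−p)/p = 100.00/29.87 = 3.3478
(1−p)/p = 3.3478/2 = 1.6739  ⇒  p = 1/(1 + 1.6739) = 0.3740
Re-185: 37.4%, Re-187: 62.6%.

62.6%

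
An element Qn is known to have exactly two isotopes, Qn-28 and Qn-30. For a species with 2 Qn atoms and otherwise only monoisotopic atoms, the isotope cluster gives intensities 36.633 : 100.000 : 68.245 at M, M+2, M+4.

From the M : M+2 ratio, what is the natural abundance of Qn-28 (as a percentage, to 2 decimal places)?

Write p for the Qn-28 fraction. I(M+2)/I(M) = [C(2,1)·p^1·(1−p)] / p^2 = 2·(1−p)/p = 100.000/36.633 = 2.7298
(1−p)/p = 2.7298/2 = 1.3649  ⇒  p = 1/(1 + 1.3649) = 0.4229
Qn-28: 42.29%, Qn-30: 57.71%.

42.29%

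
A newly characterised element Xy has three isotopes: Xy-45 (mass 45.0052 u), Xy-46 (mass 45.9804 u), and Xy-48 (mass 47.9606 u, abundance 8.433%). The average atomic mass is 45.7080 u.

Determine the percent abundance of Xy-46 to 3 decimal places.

46.511%

The remaining 91.567% is split between Xy-45 (fraction x) and Xy-46 (fraction 0.91567 − x).
Substituting: 45.0052x + 45.9804(0.91567 − x) = 41.663482602
(45.0052 − 45.9804)x = -0.439390266  ⇒  x = 0.45056, y = 0.46511
Xy-45: 45.056%, Xy-46: 46.511%.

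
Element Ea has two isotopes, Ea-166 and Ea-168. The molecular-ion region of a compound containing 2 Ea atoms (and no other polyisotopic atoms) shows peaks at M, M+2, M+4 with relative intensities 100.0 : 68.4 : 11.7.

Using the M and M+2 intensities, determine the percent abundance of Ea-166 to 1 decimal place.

If p is the fraction of Ea that is Ea-166, then I(M+2)/I(M) = [C(2,1)·p^1·(1−p)] / p^2 = 2·(1−p)/p = 68.4/100.0 = 0.6840
(1−p)/p = 0.6840/2 = 0.3420  ⇒  p = 1/(1 + 0.3420) = 0.7452
Ea-166: 74.5%, Ea-168: 25.5%.

74.5%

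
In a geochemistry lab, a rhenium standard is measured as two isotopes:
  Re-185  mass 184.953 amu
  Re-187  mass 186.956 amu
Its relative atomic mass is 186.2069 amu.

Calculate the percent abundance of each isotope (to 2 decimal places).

Re-185: 37.40%, Re-187: 62.60%

Let x be the fractional abundance of Re-185; then Re-187 has abundance 1 − x.
184.953·x + 186.956·(1 − x) = 186.2069
(184.953 − 186.956)·x = 186.2069 − 186.956
x = -0.7491 / -2.003 = 0.37399 → 37.40% Re-185, 62.60% Re-187.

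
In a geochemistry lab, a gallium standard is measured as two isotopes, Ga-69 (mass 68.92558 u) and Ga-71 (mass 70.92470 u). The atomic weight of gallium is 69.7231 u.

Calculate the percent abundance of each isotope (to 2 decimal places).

With x = fraction of Ga-69 (so Ga-71 is 1 − x):
68.92558·x + 70.92470·(1 − x) = 69.7231
(68.92558 − 70.92470)·x = 69.7231 − 70.92470
x = -1.20160 / -1.99912 = 0.60106 → 60.11% Ga-69, 39.89% Ga-71.

Ga-69: 60.11%, Ga-71: 39.89%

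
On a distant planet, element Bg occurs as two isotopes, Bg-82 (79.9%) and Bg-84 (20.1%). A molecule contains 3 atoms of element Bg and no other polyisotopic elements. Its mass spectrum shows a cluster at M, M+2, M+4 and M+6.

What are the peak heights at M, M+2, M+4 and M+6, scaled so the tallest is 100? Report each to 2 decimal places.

100.00 : 75.47 : 18.99 : 1.59

The 3 Bg atoms are independent, so intensities follow the terms of (0.799 + 0.201)^3.
P(M) = 0.799^3 = 0.510082
P(M+2) = 3 × 0.799^2 × 0.201^1 = 0.384956
P(M+4) = 3 × 0.799^1 × 0.201^2 = 0.096841
P(M+6) = 0.201^3 = 0.008121
The M peak is largest (0.510082); scaling to 100 gives 100.00 : 75.47 : 18.99 : 1.59.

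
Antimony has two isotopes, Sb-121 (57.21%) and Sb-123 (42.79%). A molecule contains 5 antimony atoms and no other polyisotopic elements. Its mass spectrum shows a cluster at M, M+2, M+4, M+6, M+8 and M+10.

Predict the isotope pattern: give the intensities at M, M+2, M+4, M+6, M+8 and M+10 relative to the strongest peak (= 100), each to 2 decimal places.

17.88 : 66.85 : 100.00 : 74.79 : 27.97 : 4.18

Each Sb atom is independently Sb-121 (p = 0.5721) or Sb-123 (q = 0.4279); the cluster is the binomial expansion (p + q)^5.
P(M) = 0.5721^5 = 0.061286
P(M+2) = 5 × 0.5721^4 × 0.4279^1 = 0.229192
P(M+4) = 10 × 0.5721^3 × 0.4279^2 = 0.342847
P(M+6) = 10 × 0.5721^2 × 0.4279^3 = 0.256431
P(M+8) = 5 × 0.5721^1 × 0.4279^4 = 0.095898
P(M+10) = 0.4279^5 = 0.014345
The M+4 peak is largest (0.342847); scaling to 100 gives 17.88 : 66.85 : 100.00 : 74.79 : 27.97 : 4.18.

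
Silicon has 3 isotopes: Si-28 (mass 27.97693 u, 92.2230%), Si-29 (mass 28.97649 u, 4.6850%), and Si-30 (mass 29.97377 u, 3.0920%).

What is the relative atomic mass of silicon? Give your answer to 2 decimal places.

28.09 u

Average mass = Σ (abundance × isotope mass) = 0.922230 × 27.97693 + 0.046850 × 28.97649 + 0.030920 × 29.97377
= 25.801164 + 1.357549 + 0.926789 = 28.085502 u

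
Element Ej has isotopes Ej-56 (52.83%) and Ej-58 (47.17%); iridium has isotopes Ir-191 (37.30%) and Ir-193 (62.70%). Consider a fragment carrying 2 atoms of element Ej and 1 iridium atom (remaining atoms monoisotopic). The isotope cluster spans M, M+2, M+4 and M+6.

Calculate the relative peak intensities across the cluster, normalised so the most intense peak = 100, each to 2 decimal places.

Element Ej pattern (n=2): 0.27910089 : 0.49839822 : 0.22250089
Iridium pattern (n=1): 0.3730 : 0.6270
Convolve the two distributions (both contribute in 2-u steps):
  M: 0.27910089×0.3730 = 0.104105
  M+2: 0.27910089×0.6270 + 0.49839822×0.3730 = 0.360899
  M+4: 0.49839822×0.6270 + 0.22250089×0.3730 = 0.395489
  M+6: 0.22250089×0.6270 = 0.139508
Scale to base peak (0.395489) = 100: 26.32 : 91.25 : 100.00 : 35.27

26.32 : 91.25 : 100.00 : 35.27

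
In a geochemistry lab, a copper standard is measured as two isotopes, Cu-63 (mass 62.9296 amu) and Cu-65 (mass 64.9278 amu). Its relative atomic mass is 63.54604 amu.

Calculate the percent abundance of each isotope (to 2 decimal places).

Let x be the fractional abundance of Cu-63; then Cu-65 has abundance 1 − x.
62.9296·x + 64.9278·(1 − x) = 63.54604
(62.9296 − 64.9278)·x = 63.54604 − 64.9278
x = -1.38176 / -1.9982 = 0.69150 → 69.15% Cu-63, 30.85% Cu-65.

Cu-63: 69.15%, Cu-65: 30.85%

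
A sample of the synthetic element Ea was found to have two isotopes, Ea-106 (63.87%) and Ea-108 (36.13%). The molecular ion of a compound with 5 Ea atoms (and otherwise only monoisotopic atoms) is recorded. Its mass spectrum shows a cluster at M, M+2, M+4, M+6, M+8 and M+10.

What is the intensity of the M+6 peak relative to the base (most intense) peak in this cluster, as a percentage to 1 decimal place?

56.6%

Binomial terms of (0.6387 + 0.3613)^5: M 0.1063, M+2 0.3006, M+4 0.3401, M+6 0.1924, M+8 0.0544, M+10 0.0062 → M+4 is the base peak.
P(M+4) = C(5,2) × 0.6387^3 × 0.3613^2 = 10 × 0.2605498 × 0.13053769 = 0.340116 (base)
P(M+6) = C(5,3) × 0.6387^2 × 0.3613^3 = 10 × 0.40793769 × 0.04716327 = 0.192397
Relative intensity = 0.192397 / 0.340116 × 100 = 56.6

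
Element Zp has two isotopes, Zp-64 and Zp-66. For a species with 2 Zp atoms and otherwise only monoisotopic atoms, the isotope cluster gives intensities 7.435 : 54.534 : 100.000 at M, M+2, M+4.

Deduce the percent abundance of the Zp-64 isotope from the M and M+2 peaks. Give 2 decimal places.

If p is the fraction of Zp that is Zp-64, then I(M+2)/I(M) = [C(2,1)·p^1·(1−p)] / p^2 = 2·(1−p)/p = 54.534/7.435 = 7.3348
(1−p)/p = 7.3348/2 = 3.6674  ⇒  p = 1/(1 + 3.6674) = 0.2143
Zp-64: 21.43%, Zp-66: 78.57%.

21.43%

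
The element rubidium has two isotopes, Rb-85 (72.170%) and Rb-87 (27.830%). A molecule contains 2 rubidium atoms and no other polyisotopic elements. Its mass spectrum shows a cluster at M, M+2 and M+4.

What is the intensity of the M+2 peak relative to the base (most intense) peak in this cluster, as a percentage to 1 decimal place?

Term probabilities: M 0.5209, M+2 0.4017, M+4 0.0775. Base peak = M.
P(M) = C(2,0) × 0.72170^2 × 0.27830^0 = 1 × 0.52085089 × 1.0000 = 0.520851 (base)
P(M+2) = C(2,1) × 0.72170^1 × 0.27830^1 = 2 × 0.7217 × 0.2783 = 0.401698
Relative intensity = 0.401698 / 0.520851 × 100 = 77.1

77.1%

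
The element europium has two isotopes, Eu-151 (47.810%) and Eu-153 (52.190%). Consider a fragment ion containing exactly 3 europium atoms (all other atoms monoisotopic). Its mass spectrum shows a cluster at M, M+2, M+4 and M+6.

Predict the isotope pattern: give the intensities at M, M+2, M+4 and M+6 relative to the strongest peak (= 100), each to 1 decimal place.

28.0 : 91.6 : 100.0 : 36.4

Expanding (0.47810 + 0.52190)^3:
P(M) = 0.47810^3 = 0.109284
P(M+2) = 3 × 0.47810^2 × 0.52190^1 = 0.357887
P(M+4) = 3 × 0.47810^1 × 0.52190^2 = 0.390674
P(M+6) = 0.52190^3 = 0.142155
The M+4 peak is largest (0.390674); scaling to 100 gives 28.0 : 91.6 : 100.0 : 36.4.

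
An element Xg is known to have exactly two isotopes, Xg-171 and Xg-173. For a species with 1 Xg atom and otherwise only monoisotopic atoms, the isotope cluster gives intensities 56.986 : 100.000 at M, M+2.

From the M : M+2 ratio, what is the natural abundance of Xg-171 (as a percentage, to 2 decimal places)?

Let p = fractional abundance of Xg-171. I(M+2)/I(M) = [C(1,1)·p^0·(1−p)] / p^1 = 1·(1−p)/p = 100.000/56.986 = 1.7548
(1−p)/p = 1.7548/1 = 1.7548  ⇒  p = 1/(1 + 1.7548) = 0.3630
Xg-171: 36.30%, Xg-173: 63.70%.

36.30%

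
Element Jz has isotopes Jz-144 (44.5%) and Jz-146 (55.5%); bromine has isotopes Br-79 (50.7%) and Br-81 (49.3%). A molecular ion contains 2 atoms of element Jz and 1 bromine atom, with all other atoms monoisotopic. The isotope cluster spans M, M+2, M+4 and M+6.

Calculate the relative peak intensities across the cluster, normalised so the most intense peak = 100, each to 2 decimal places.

Element Jz pattern (n=2): 0.198025 : 0.49395 : 0.308025
Bromine pattern (n=1): 0.5070 : 0.4930
Convolve the two distributions (both contribute in 2-u steps):
  M: 0.198025×0.5070 = 0.100399
  M+2: 0.198025×0.4930 + 0.49395×0.5070 = 0.348059
  M+4: 0.49395×0.4930 + 0.308025×0.5070 = 0.399686
  M+6: 0.308025×0.4930 = 0.151856
Scale to base peak (0.399686) = 100: 25.12 : 87.08 : 100.00 : 37.99

25.12 : 87.08 : 100.00 : 37.99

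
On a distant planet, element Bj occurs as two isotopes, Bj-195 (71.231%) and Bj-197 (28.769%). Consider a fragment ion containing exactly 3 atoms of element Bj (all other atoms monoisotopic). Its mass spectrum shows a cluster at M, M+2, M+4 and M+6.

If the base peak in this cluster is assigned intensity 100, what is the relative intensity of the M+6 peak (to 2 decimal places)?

Binomial terms of (0.71231 + 0.28769)^3: M 0.3614, M+2 0.4379, M+4 0.1769, M+6 0.0238 → M+2 is the base peak.
P(M+2) = C(3,1) × 0.71231^2 × 0.28769^1 = 3 × 0.50738554 × 0.28769 = 0.437909 (base)
P(M+6) = C(3,3) × 0.71231^0 × 0.28769^3 = 1 × 1.0000 × 0.02381082 = 0.023811
Relative intensity = 0.023811 / 0.437909 × 100 = 5.44

5.44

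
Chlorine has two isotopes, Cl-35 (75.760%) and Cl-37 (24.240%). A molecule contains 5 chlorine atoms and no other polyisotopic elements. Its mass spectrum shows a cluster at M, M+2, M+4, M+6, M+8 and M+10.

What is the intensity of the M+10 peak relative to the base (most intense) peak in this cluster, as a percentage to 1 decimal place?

0.2%

Term probabilities: M 0.2496, M+2 0.3993, M+4 0.2555, M+6 0.0817, M+8 0.0131, M+10 0.0008. Base peak = M+2.
P(M+2) = C(5,1) × 0.75760^4 × 0.24240^1 = 5 × 0.32942751 × 0.2424 = 0.399266 (base)
P(M+10) = C(5,5) × 0.75760^0 × 0.24240^5 = 1 × 1.0000 × 0.00083688 = 0.000837
Relative intensity = 0.000837 / 0.399266 × 100 = 0.2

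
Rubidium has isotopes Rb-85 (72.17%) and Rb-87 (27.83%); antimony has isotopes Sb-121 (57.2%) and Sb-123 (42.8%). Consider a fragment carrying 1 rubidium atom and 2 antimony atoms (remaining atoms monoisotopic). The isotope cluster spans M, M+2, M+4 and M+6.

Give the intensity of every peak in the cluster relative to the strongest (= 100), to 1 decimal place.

Rubidium pattern (n=1): 0.7217 : 0.2783
Antimony pattern (n=2): 0.327184 : 0.489632 : 0.183184
Convolve the two distributions (both contribute in 2-u steps):
  M: 0.7217×0.327184 = 0.236129
  M+2: 0.7217×0.489632 + 0.2783×0.327184 = 0.444423
  M+4: 0.7217×0.183184 + 0.2783×0.489632 = 0.268468
  M+6: 0.2783×0.183184 = 0.050980
Scale to base peak (0.444423) = 100: 53.1 : 100.0 : 60.4 : 11.5

53.1 : 100.0 : 60.4 : 11.5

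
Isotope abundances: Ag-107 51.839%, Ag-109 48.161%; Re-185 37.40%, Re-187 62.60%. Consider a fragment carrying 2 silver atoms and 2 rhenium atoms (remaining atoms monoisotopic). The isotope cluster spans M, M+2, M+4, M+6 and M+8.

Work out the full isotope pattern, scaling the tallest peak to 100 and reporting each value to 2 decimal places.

Silver pattern (n=2): 0.26872819 : 0.49932362 : 0.23194819
Rhenium pattern (n=2): 0.139876 : 0.468248 : 0.391876
Convolve the two distributions (both contribute in 2-u steps):
  M: 0.26872819×0.139876 = 0.037589
  M+2: 0.26872819×0.468248 + 0.49932362×0.139876 = 0.195675
  M+4: 0.26872819×0.391876 + 0.49932362×0.468248 + 0.23194819×0.139876 = 0.371559
  M+6: 0.49932362×0.391876 + 0.23194819×0.468248 = 0.304282
  M+8: 0.23194819×0.391876 = 0.090895
Scale to base peak (0.371559) = 100: 10.12 : 52.66 : 100.00 : 81.89 : 24.46

10.12 : 52.66 : 100.00 : 81.89 : 24.46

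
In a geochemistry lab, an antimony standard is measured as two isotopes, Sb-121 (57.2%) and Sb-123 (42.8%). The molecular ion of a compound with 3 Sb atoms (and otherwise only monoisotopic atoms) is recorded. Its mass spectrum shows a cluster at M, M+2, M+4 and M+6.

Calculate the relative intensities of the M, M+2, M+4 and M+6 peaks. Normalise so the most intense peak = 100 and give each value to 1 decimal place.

The 3 Sb atoms are independent, so intensities follow the terms of (0.572 + 0.428)^3.
P(M) = 0.572^3 = 0.187149
P(M+2) = 3 × 0.572^2 × 0.428^1 = 0.420104
P(M+4) = 3 × 0.572^1 × 0.428^2 = 0.314344
P(M+6) = 0.428^3 = 0.078403
The M+2 peak is largest (0.420104); scaling to 100 gives 44.5 : 100.0 : 74.8 : 18.7.

44.5 : 100.0 : 74.8 : 18.7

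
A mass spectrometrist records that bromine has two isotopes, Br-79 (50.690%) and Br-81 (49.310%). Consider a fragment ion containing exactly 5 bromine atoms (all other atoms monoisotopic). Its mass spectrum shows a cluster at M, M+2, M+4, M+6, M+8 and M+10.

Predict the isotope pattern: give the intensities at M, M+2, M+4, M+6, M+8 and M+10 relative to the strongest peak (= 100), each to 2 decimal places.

10.57 : 51.40 : 100.00 : 97.28 : 47.31 : 9.21

The 5 Br atoms are independent, so intensities follow the terms of (0.50690 + 0.49310)^5.
P(M) = 0.50690^5 = 0.033467
P(M+2) = 5 × 0.50690^4 × 0.49310^1 = 0.162777
P(M+4) = 10 × 0.50690^3 × 0.49310^2 = 0.316692
P(M+6) = 10 × 0.50690^2 × 0.49310^3 = 0.308070
P(M+8) = 5 × 0.50690^1 × 0.49310^4 = 0.149842
P(M+10) = 0.49310^5 = 0.029152
The M+4 peak is largest (0.316692); scaling to 100 gives 10.57 : 51.40 : 100.00 : 97.28 : 47.31 : 9.21.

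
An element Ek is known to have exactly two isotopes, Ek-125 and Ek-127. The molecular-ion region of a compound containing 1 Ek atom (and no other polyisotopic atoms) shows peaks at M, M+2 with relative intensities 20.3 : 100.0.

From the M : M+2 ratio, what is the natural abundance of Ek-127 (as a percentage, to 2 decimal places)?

Let p = fractional abundance of Ek-125. I(M+2)/I(M) = [C(1,1)·p^0·(1−p)] / p^1 = 1·(1−p)/p = 100.0/20.3 = 4.9261
(1−p)/p = 4.9261/1 = 4.9261  ⇒  p = 1/(1 + 4.9261) = 0.1687
Ek-125: 16.87%, Ek-127: 83.13%.

83.13%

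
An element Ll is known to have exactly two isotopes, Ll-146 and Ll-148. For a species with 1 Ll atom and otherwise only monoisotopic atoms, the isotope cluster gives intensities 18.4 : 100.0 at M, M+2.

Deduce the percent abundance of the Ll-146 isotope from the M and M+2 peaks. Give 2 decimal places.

Let p = fractional abundance of Ll-146. I(M+2)/I(M) = [C(1,1)·p^0·(1−p)] / p^1 = 1·(1−p)/p = 100.0/18.4 = 5.4348
(1−p)/p = 5.4348/1 = 5.4348  ⇒  p = 1/(1 + 5.4348) = 0.1554
Ll-146: 15.54%, Ll-148: 84.46%.

15.54%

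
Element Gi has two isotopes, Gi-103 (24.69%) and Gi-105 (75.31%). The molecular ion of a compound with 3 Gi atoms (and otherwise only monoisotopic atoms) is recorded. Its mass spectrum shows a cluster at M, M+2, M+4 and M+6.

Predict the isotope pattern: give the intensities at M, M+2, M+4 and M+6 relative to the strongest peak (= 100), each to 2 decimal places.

Expanding (0.2469 + 0.7531)^3:
P(M) = 0.2469^3 = 0.015051
P(M+2) = 3 × 0.2469^2 × 0.7531^1 = 0.137726
P(M+4) = 3 × 0.2469^1 × 0.7531^2 = 0.420095
P(M+6) = 0.7531^3 = 0.427128
The M+6 peak is largest (0.427128); scaling to 100 gives 3.52 : 32.24 : 98.35 : 100.00.

3.52 : 32.24 : 98.35 : 100.00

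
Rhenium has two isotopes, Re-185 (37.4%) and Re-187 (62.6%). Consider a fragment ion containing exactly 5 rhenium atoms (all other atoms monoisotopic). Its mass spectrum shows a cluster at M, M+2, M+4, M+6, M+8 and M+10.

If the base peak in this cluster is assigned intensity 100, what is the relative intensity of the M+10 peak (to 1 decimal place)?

Binomial terms of (0.374 + 0.626)^5: M 0.0073, M+2 0.0612, M+4 0.2050, M+6 0.3431, M+8 0.2872, M+10 0.0961 → M+6 is the base peak.
P(M+6) = C(5,3) × 0.374^2 × 0.626^3 = 10 × 0.139876 × 0.24531438 = 0.343136 (base)
P(M+10) = C(5,5) × 0.374^0 × 0.626^5 = 1 × 1.0000 × 0.09613282 = 0.096133
Relative intensity = 0.096133 / 0.343136 × 100 = 28.0

28.0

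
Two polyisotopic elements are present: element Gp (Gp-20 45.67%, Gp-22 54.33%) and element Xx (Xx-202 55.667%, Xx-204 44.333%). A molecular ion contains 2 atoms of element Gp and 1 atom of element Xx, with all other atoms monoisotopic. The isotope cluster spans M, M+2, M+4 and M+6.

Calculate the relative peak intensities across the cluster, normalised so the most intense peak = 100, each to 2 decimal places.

Element Gp pattern (n=2): 0.20857489 : 0.49625022 : 0.29517489
Element Xx pattern (n=1): 0.55667 : 0.44333
Convolve the two distributions (both contribute in 2-u steps):
  M: 0.20857489×0.55667 = 0.116107
  M+2: 0.20857489×0.44333 + 0.49625022×0.55667 = 0.368715
  M+4: 0.49625022×0.44333 + 0.29517489×0.55667 = 0.384318
  M+6: 0.29517489×0.44333 = 0.130860
Scale to base peak (0.384318) = 100: 30.21 : 95.94 : 100.00 : 34.05

30.21 : 95.94 : 100.00 : 34.05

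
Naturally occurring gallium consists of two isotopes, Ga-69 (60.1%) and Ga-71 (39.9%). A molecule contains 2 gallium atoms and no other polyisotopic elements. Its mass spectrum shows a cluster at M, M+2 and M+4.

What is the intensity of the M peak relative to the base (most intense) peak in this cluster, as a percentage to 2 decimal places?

(0.601 + 0.399)^2 gives M 0.3612, M+2 0.4796, M+4 0.1592; the largest is M+2.
P(M+2) = C(2,1) × 0.601^1 × 0.399^1 = 2 × 0.6010 × 0.3990 = 0.479598 (base)
P(M) = C(2,0) × 0.601^2 × 0.399^0 = 1 × 0.361201 × 1.0000 = 0.361201
Relative intensity = 0.361201 / 0.479598 × 100 = 75.31

75.31%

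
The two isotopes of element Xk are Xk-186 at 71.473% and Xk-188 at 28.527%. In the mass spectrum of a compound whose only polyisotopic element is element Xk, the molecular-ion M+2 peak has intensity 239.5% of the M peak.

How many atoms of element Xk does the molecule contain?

The M+2/M ratio from n Xk atoms is n · q/p = n · 0.28527/0.71473.
n = 2.395 × 0.71473/0.28527 = 6.00 ≈ 6

6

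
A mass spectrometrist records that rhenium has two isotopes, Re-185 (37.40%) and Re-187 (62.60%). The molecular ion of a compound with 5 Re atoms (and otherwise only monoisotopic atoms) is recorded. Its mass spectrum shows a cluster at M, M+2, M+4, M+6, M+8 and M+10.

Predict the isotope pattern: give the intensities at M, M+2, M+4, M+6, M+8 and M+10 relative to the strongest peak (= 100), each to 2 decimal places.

2.13 : 17.85 : 59.74 : 100.00 : 83.69 : 28.02

Each Re atom is independently Re-185 (p = 0.3740) or Re-187 (q = 0.6260); the cluster is the binomial expansion (p + q)^5.
P(M) = 0.3740^5 = 0.007317
P(M+2) = 5 × 0.3740^4 × 0.6260^1 = 0.061239
P(M+4) = 10 × 0.3740^3 × 0.6260^2 = 0.205005
P(M+6) = 10 × 0.3740^2 × 0.6260^3 = 0.343136
P(M+8) = 5 × 0.3740^1 × 0.6260^4 = 0.287170
P(M+10) = 0.6260^5 = 0.096133
The M+6 peak is largest (0.343136); scaling to 100 gives 2.13 : 17.85 : 59.74 : 100.00 : 83.69 : 28.02.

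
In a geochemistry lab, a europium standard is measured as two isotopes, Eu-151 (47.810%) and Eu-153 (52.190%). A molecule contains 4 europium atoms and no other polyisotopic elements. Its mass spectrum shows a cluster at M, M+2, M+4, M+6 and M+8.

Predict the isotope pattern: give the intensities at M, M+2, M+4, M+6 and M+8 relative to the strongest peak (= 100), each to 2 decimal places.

13.99 : 61.07 : 100.00 : 72.77 : 19.86

Each Eu atom is independently Eu-151 (p = 0.47810) or Eu-153 (q = 0.52190); the cluster is the binomial expansion (p + q)^4.
P(M) = 0.47810^4 = 0.052249
P(M+2) = 4 × 0.47810^3 × 0.52190^1 = 0.228141
P(M+4) = 6 × 0.47810^2 × 0.52190^2 = 0.373563
P(M+6) = 4 × 0.47810^1 × 0.52190^3 = 0.271857
P(M+8) = 0.52190^4 = 0.074191
The M+4 peak is largest (0.373563); scaling to 100 gives 13.99 : 61.07 : 100.00 : 72.77 : 19.86.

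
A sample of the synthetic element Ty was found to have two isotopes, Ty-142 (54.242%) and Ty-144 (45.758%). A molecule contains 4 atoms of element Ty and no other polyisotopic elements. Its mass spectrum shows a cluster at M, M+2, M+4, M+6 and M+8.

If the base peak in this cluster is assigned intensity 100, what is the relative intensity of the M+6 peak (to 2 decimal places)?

56.24

Binomial terms of (0.54242 + 0.45758)^4: M 0.0866, M+2 0.2921, M+4 0.3696, M+6 0.2079, M+8 0.0438 → M+4 is the base peak.
P(M+4) = C(4,2) × 0.54242^2 × 0.45758^2 = 6 × 0.29421946 × 0.20937946 = 0.369621 (base)
P(M+6) = C(4,3) × 0.54242^1 × 0.45758^3 = 4 × 0.54242 × 0.09580785 = 0.207872
Relative intensity = 0.207872 / 0.369621 × 100 = 56.24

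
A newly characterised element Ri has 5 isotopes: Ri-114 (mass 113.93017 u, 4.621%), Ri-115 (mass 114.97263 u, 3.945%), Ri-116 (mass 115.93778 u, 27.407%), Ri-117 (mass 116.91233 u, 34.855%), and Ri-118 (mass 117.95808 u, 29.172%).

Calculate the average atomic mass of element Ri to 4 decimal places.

116.7360 u

Average mass = Σ (abundance × isotope mass) = 0.04621 × 113.93017 + 0.03945 × 114.97263 + 0.27407 × 115.93778 + 0.34855 × 116.91233 + 0.29172 × 117.95808
= 5.264713 + 4.535670 + 31.775067 + 40.749793 + 34.410731 = 116.735974 u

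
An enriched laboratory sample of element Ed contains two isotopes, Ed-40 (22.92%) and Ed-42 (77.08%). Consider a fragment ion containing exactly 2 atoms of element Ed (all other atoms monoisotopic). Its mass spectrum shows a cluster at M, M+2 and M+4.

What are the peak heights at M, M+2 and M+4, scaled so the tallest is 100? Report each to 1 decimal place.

The 2 Ed atoms are independent, so intensities follow the terms of (0.2292 + 0.7708)^2.
P(M) = 0.2292^2 = 0.052533
P(M+2) = 2 × 0.2292^1 × 0.7708^1 = 0.353335
P(M+4) = 0.7708^2 = 0.594133
The M+4 peak is largest (0.594133); scaling to 100 gives 8.8 : 59.5 : 100.0.

8.8 : 59.5 : 100.0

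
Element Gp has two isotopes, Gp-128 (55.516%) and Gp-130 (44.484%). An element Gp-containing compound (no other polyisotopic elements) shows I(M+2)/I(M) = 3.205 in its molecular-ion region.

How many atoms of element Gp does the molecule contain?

The M+2/M ratio from n Gp atoms is n · q/p = n · 0.44484/0.55516.
n = 3.205 × 0.55516/0.44484 = 4.00 ≈ 4

4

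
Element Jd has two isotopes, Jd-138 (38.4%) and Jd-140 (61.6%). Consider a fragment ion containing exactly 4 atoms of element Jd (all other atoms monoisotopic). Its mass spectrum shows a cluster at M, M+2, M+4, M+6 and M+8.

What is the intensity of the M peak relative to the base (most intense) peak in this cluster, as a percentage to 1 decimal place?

Term probabilities: M 0.0217, M+2 0.1395, M+4 0.3357, M+6 0.3590, M+8 0.1440. Base peak = M+6.
P(M+6) = C(4,3) × 0.384^1 × 0.616^3 = 4 × 0.3840 × 0.2337449 = 0.359032 (base)
P(M) = C(4,0) × 0.384^4 × 0.616^0 = 1 × 0.02174327 × 1.0000 = 0.021743
Relative intensity = 0.021743 / 0.359032 × 100 = 6.1

6.1%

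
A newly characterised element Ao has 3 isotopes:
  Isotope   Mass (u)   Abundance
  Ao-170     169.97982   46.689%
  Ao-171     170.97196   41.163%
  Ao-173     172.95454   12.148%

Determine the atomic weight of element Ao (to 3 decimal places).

170.750 u

Weight each isotope mass by its fractional abundance: 0.46689 × 169.97982 + 0.41163 × 170.97196 + 0.12148 × 172.95454
= 79.361878 + 70.377188 + 21.010518 = 170.749584 u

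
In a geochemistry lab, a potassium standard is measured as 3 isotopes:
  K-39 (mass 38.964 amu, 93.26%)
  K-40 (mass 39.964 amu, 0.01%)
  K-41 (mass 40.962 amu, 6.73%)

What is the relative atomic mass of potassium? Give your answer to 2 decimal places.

The abundance-weighted mean is 0.9326 × 38.964 + 0.0001 × 39.964 + 0.0673 × 40.962
= 36.3378 + 0.0040 + 2.7567 = 39.0985 amu

39.10 amu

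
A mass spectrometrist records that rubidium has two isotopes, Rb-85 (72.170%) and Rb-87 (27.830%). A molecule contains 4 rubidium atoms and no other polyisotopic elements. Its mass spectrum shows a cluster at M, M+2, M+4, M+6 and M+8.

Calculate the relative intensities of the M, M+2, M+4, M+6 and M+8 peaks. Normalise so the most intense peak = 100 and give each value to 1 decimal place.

64.8 : 100.0 : 57.8 : 14.9 : 1.4

Each Rb atom is independently Rb-85 (p = 0.72170) or Rb-87 (q = 0.27830); the cluster is the binomial expansion (p + q)^4.
P(M) = 0.72170^4 = 0.271286
P(M+2) = 4 × 0.72170^3 × 0.27830^1 = 0.418450
P(M+4) = 6 × 0.72170^2 × 0.27830^2 = 0.242042
P(M+6) = 4 × 0.72170^1 × 0.27830^3 = 0.062224
P(M+8) = 0.27830^4 = 0.005999
The M+2 peak is largest (0.418450); scaling to 100 gives 64.8 : 100.0 : 57.8 : 14.9 : 1.4.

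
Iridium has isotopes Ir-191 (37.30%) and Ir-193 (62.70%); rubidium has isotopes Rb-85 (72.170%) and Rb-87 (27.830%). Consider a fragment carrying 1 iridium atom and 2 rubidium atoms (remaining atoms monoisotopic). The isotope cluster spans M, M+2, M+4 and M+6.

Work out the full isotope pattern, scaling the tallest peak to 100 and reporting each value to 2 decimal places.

40.78 : 100.00 : 58.93 : 10.19

Iridium pattern (n=1): 0.3730 : 0.6270
Rubidium pattern (n=2): 0.52085089 : 0.40169822 : 0.07745089
Convolve the two distributions (both contribute in 2-u steps):
  M: 0.3730×0.52085089 = 0.194277
  M+2: 0.3730×0.40169822 + 0.6270×0.52085089 = 0.476407
  M+4: 0.3730×0.07745089 + 0.6270×0.40169822 = 0.280754
  M+6: 0.6270×0.07745089 = 0.048562
Scale to base peak (0.476407) = 100: 40.78 : 100.00 : 58.93 : 10.19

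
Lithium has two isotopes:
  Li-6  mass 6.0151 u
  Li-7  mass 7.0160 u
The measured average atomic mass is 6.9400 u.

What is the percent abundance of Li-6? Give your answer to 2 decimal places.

Let x be the fractional abundance of Li-6; then Li-7 has abundance 1 − x.
6.0151·x + 7.0160·(1 − x) = 6.9400
(6.0151 − 7.0160)·x = 6.9400 − 7.0160
x = -0.0760 / -1.0009 = 0.07593 → 7.59% Li-6, 92.41% Li-7.

7.59%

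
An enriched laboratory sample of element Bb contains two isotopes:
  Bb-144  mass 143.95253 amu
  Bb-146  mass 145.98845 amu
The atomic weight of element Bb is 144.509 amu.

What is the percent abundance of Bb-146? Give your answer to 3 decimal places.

Let x be the fractional abundance of Bb-144; then Bb-146 has abundance 1 − x.
143.95253·x + 145.98845·(1 − x) = 144.509
(143.95253 − 145.98845)·x = 144.509 − 145.98845
x = -1.47945 / -2.03592 = 0.72667 → 72.667% Bb-144, 27.333% Bb-146.

27.333%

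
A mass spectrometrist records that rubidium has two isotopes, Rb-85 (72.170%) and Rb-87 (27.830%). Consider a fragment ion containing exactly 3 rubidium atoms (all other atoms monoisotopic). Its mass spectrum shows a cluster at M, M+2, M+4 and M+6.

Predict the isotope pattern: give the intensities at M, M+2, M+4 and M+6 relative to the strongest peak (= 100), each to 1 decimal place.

Expanding (0.72170 + 0.27830)^3:
P(M) = 0.72170^3 = 0.375898
P(M+2) = 3 × 0.72170^2 × 0.27830^1 = 0.434858
P(M+4) = 3 × 0.72170^1 × 0.27830^2 = 0.167689
P(M+6) = 0.27830^3 = 0.021555
The M+2 peak is largest (0.434858); scaling to 100 gives 86.4 : 100.0 : 38.6 : 5.0.

86.4 : 100.0 : 38.6 : 5.0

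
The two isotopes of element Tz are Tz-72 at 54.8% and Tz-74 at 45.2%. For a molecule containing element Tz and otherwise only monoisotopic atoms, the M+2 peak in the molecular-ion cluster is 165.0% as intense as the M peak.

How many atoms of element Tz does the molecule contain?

For n independent Tz atoms, I(M+2)/I(M) = n · (abundance Tz-74) / (abundance Tz-72) = n · 0.452/0.548.
n = 1.650 × 0.548/0.452 = 2.00 ≈ 2

2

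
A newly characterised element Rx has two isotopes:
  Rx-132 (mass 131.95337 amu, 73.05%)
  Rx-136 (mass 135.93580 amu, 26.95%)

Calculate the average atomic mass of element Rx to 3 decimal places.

133.027 amu

Average mass = Σ (abundance × isotope mass) = 0.7305 × 131.95337 + 0.2695 × 135.93580
= 96.391937 + 36.634698 = 133.026635 amu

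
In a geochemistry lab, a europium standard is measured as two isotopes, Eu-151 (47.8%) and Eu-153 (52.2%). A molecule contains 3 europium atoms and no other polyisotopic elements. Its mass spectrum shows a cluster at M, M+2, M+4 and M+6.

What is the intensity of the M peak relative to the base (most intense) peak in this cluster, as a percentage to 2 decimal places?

27.95%

(0.478 + 0.522)^3 gives M 0.1092, M+2 0.3578, M+4 0.3907, M+6 0.1422; the largest is M+4.
P(M+4) = C(3,2) × 0.478^1 × 0.522^2 = 3 × 0.4780 × 0.272484 = 0.390742 (base)
P(M) = C(3,0) × 0.478^3 × 0.522^0 = 1 × 0.10921535 × 1.0000 = 0.109215
Relative intensity = 0.109215 / 0.390742 × 100 = 27.95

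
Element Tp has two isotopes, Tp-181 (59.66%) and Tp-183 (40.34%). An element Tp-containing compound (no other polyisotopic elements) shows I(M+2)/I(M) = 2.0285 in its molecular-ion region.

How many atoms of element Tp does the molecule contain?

3

The M+2/M ratio from n Tp atoms is n · q/p = n · 0.4034/0.5966.
n = 2.0285 × 0.5966/0.4034 = 3.00 ≈ 3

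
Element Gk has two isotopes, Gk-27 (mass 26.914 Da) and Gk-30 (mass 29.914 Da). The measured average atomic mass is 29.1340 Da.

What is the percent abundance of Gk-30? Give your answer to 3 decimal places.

74.000%

Let x be the fractional abundance of Gk-27; then Gk-30 has abundance 1 − x.
26.914·x + 29.914·(1 − x) = 29.1340
(26.914 − 29.914)·x = 29.1340 − 29.914
x = -0.7800 / -3.000 = 0.26000 → 26.000% Gk-27, 74.000% Gk-30.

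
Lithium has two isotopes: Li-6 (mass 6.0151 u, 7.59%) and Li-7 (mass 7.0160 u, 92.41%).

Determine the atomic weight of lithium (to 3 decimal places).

6.940 u

Average mass = Σ (abundance × isotope mass) = 0.0759 × 6.0151 + 0.9241 × 7.0160
= 0.45655 + 6.48349 = 6.94004 u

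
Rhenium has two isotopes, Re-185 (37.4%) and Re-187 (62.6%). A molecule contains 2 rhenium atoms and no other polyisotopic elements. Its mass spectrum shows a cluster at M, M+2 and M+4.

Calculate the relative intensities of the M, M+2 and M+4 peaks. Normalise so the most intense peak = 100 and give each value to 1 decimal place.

29.9 : 100.0 : 83.7

Expanding (0.374 + 0.626)^2:
P(M) = 0.374^2 = 0.139876
P(M+2) = 2 × 0.374^1 × 0.626^1 = 0.468248
P(M+4) = 0.626^2 = 0.391876
The M+2 peak is largest (0.468248); scaling to 100 gives 29.9 : 100.0 : 83.7.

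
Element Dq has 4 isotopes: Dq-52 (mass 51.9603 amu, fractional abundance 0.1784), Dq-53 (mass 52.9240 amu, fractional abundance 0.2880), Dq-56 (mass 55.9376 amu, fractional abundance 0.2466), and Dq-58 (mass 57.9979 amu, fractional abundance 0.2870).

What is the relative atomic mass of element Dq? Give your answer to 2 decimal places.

The abundance-weighted mean is 0.1784 × 51.9603 + 0.2880 × 52.9240 + 0.2466 × 55.9376 + 0.2870 × 57.9979
= 9.26972 + 15.24211 + 13.79421 + 16.64540 = 54.95144 amu

54.95 amu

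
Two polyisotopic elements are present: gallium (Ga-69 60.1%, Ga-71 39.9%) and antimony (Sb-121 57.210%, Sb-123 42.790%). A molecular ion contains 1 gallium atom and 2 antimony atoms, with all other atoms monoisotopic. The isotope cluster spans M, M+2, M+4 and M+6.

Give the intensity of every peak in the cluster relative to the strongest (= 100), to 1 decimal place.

Gallium pattern (n=1): 0.6010 : 0.3990
Antimony pattern (n=2): 0.32729841 : 0.48960318 : 0.18309841
Convolve the two distributions (both contribute in 2-u steps):
  M: 0.6010×0.32729841 = 0.196706
  M+2: 0.6010×0.48960318 + 0.3990×0.32729841 = 0.424844
  M+4: 0.6010×0.18309841 + 0.3990×0.48960318 = 0.305394
  M+6: 0.3990×0.18309841 = 0.073056
Scale to base peak (0.424844) = 100: 46.3 : 100.0 : 71.9 : 17.2

46.3 : 100.0 : 71.9 : 17.2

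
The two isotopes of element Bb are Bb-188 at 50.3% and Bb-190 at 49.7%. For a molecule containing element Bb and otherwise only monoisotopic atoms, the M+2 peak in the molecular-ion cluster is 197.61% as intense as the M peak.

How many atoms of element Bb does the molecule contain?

The M+2/M ratio from n Bb atoms is n · q/p = n · 0.497/0.503.
n = 1.9761 × 0.503/0.497 = 2.00 ≈ 2

2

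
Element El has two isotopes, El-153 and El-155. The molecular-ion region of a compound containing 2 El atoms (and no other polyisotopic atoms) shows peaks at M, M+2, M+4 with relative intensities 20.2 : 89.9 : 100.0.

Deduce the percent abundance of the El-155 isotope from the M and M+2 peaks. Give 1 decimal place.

If p is the fraction of El that is El-153, then I(M+2)/I(M) = [C(2,1)·p^1·(1−p)] / p^2 = 2·(1−p)/p = 89.9/20.2 = 4.4505
(1−p)/p = 4.4505/2 = 2.2252  ⇒  p = 1/(1 + 2.2252) = 0.3101
El-153: 31.0%, El-155: 69.0%.

69.0%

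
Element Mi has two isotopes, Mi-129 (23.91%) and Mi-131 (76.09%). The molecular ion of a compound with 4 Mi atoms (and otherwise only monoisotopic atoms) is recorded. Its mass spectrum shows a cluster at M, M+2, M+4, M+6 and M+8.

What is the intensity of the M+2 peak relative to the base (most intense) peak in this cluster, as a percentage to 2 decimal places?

Term probabilities: M 0.0033, M+2 0.0416, M+4 0.1986, M+6 0.4213, M+8 0.3352. Base peak = M+6.
P(M+6) = C(4,3) × 0.2391^1 × 0.7609^3 = 4 × 0.2391 × 0.44053737 = 0.421330 (base)
P(M+2) = C(4,1) × 0.2391^3 × 0.7609^1 = 4 × 0.01366906 × 0.7609 = 0.041603
Relative intensity = 0.041603 / 0.421330 × 100 = 9.87

9.87%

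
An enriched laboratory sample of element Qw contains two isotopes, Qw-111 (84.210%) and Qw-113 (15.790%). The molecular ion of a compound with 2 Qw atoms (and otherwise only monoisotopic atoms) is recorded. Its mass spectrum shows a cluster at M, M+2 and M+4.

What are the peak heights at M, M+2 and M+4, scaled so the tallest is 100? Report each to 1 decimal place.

Expanding (0.84210 + 0.15790)^2:
P(M) = 0.84210^2 = 0.709132
P(M+2) = 2 × 0.84210^1 × 0.15790^1 = 0.265935
P(M+4) = 0.15790^2 = 0.024932
The M peak is largest (0.709132); scaling to 100 gives 100.0 : 37.5 : 3.5.

100.0 : 37.5 : 3.5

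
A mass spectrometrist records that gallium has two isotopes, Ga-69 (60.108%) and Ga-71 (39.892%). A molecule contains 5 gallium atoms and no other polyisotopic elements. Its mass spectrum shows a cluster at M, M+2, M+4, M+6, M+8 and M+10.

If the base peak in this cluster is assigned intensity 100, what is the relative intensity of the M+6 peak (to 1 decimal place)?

(0.60108 + 0.39892)^5 gives M 0.0785, M+2 0.2604, M+4 0.3456, M+6 0.2294, M+8 0.0761, M+10 0.0101; the largest is M+4.
P(M+4) = C(5,2) × 0.60108^3 × 0.39892^2 = 10 × 0.2171685 × 0.15913717 = 0.345596 (base)
P(M+6) = C(5,3) × 0.60108^2 × 0.39892^3 = 10 × 0.36129717 × 0.063483 = 0.229362
Relative intensity = 0.229362 / 0.345596 × 100 = 66.4

66.4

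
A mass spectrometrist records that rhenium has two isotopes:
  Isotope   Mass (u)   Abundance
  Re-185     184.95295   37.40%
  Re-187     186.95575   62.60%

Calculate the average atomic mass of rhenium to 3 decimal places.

186.207 u

Weight each isotope mass by its fractional abundance: 0.3740 × 184.95295 + 0.6260 × 186.95575
= 69.172403 + 117.034300 = 186.206703 u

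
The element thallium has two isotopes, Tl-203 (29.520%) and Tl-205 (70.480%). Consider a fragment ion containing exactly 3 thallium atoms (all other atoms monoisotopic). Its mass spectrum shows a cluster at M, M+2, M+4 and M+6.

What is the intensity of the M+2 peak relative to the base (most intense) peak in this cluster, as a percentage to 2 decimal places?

Term probabilities: M 0.0257, M+2 0.1843, M+4 0.4399, M+6 0.3501. Base peak = M+4.
P(M+4) = C(3,2) × 0.29520^1 × 0.70480^2 = 3 × 0.2952 × 0.49674304 = 0.439916 (base)
P(M+2) = C(3,1) × 0.29520^2 × 0.70480^1 = 3 × 0.08714304 × 0.7048 = 0.184255
Relative intensity = 0.184255 / 0.439916 × 100 = 41.88

41.88%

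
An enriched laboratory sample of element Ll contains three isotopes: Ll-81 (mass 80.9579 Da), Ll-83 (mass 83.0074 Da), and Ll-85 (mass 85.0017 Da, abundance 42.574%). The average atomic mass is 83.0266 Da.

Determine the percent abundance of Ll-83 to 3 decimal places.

Let x and y be the fractions of Ll-81 and Ll-83. Then x + y = 1 − 0.42574 = 0.57426 and 80.9579x + 83.0074y = 83.0266 − 0.42574×85.0017 = 46.837976242.
Substituting: 80.9579x + 83.0074(0.57426 − x) = 46.837976242
(80.9579 − 83.0074)x = -0.829853282  ⇒  x = 0.40491, y = 0.16935
Ll-81: 40.491%, Ll-83: 16.935%.

16.935%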